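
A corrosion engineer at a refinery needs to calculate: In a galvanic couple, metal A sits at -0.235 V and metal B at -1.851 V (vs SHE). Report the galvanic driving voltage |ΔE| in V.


Driving voltage is the absolute potential difference.
|ΔE| = |-0.235 − (-1.851)| = 1.616 V

1.616 V


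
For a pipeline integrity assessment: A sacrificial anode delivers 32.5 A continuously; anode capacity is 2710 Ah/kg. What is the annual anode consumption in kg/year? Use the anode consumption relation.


Annual consumption = current * hours per year / capacity
Rate = 32.5 * 8760 / 2710 = 105.1 kg/year

105.1 kg/year


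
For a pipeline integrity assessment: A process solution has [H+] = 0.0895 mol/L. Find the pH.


pH = −log10[H+]
pH = −log10(0.0895) = 1.05

1.05


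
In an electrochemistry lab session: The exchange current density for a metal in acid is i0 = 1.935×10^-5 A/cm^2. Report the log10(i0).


i0 = 1.935×10^-5 A/cm^2
log10(i0) = -4.713

-4.713


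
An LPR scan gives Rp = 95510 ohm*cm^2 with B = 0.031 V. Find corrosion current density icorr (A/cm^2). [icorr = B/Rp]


Apply the Stern-Geary relation: icorr = B / Rp
icorr = 0.031 / 95510 = 3.246×10^-7 A/cm^2

3.246×10^-7 A/cm^2


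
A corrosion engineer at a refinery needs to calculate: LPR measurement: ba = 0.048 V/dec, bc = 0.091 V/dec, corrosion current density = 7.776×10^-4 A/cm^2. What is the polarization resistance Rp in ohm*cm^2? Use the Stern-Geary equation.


Apply the Stern-Geary equation: Rp = ba*bc / (2.303*icorr*(ba+bc))
ba*bc = 0.048*0.091 = 0.004368
ba+bc = 0.139; 2.303*icorr*(ba+bc) = 2.303*7.776×10^-4*0.139 = 2.4892298×10^-4
Rp = 0.004368 / 2.4892298×10^-4 = 17.55 ohm*cm^2

17.55 ohm*cm^2


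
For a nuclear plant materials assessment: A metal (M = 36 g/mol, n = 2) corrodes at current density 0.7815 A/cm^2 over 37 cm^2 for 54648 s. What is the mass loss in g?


Apply Faraday's law: m = i*A*t*M / (n*F)
Total charge passed Q = i*A*t = 0.7815*37*54648 = 1580174.244 C
m = Q*M/(n*F) = 1580174.244*36/(2*96485) = 294.793 g

294.793 g


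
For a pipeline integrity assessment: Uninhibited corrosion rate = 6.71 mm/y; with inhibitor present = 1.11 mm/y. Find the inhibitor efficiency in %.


Apply the inhibitor-efficiency definition: IE = (CR_blank − CR_inh)/CR_blank × 100
IE = (6.71 − 1.11) / 6.71 × 100
IE = 5.6 / 6.71 × 100 = 83.5 %

83.5 %


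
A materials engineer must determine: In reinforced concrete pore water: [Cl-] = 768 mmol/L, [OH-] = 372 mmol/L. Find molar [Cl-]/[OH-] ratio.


Threshold parameter = [Cl-] / [OH-] (molar basis; both in mmol/L, so units cancel)
Ratio = 768 / 372 = 2.06

2.06


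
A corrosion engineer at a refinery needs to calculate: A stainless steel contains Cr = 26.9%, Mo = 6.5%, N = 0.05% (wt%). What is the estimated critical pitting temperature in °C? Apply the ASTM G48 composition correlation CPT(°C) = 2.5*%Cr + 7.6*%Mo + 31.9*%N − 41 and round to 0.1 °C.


Apply the ASTM G48 empirical CPT estimate: CPT(°C) = 2.5*%Cr + 7.6*%Mo + 31.9*%N − 41
2.5*26.9 = 67.25; 7.6*6.5 = 49.4; 31.9*0.05 = 1.595
CPT = 67.25 + 49.4 + 1.595 − 41 = 77.245 °C
Rounded to 0.1 °C: CPT ≈ 77.2 °C

77.2 °C


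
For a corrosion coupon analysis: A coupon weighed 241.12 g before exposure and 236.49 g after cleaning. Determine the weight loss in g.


Weight loss = initial − final
WL = 241.12 − 236.49 = 4.63 g

4.63 g


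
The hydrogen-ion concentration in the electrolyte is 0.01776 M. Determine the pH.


pH = −log10[H+]
pH = −log10(0.01776) = 1.75

1.75


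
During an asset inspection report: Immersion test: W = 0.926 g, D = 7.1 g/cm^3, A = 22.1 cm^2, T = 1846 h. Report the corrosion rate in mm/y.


Apply the mm/y weight-loss relation: CR = 87600 * W / (D * A * T)
Numerator: 87600 * 0.926 = 81117.6
Denominator: 7.1 * 22.1 * 1846 = 289655.86
CR = 81117.6 / 289655.86 = 0.28005 mm/y

0.28005 mm/y


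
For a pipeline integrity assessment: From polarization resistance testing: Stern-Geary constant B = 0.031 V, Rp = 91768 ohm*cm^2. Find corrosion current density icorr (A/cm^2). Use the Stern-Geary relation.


Apply the Stern-Geary relation: icorr = B / Rp
icorr = 0.031 / 91768 = 3.378×10^-7 A/cm^2

3.378×10^-7 A/cm^2


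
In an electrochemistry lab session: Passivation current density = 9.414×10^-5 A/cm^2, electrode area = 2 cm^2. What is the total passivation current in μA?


I = i_pass * A, then convert A → μA (×10^6)
I = 9.414×10^-5 * 2 * 10^6 = 188.28 μA

188.28 μA


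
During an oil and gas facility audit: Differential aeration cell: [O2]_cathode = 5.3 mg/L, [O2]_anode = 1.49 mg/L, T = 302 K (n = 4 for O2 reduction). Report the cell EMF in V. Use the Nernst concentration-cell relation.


Apply the Nernst concentration-cell relation: E = (RT/nF)*ln(C_cathode/C_anode)
RT/nF = 8.314*302/(4*96485) = 0.00650575 V
ln(5.3/1.49) = 1.26893
E = 0.00650575 * 1.26893 = 0.00826 V

0.00826 V


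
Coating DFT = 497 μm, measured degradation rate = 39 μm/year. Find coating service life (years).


Service life = thickness / degradation rate
Life = 497 / 39 = 12.7 years

12.7 years


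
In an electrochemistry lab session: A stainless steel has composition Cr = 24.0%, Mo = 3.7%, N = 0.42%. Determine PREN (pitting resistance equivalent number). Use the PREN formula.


Apply the PREN formula: PREN = Cr + 3.3*Mo + 16*N
PREN = 24.0 + 3.3*3.7 + 16*0.42
PREN = 24.0 + 12.21 + 6.72 = 42.93

42.93


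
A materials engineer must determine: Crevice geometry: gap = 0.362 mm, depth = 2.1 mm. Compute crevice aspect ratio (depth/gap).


Aspect ratio = depth / gap
Ratio = 2.1 / 0.362 = 5.8

5.8


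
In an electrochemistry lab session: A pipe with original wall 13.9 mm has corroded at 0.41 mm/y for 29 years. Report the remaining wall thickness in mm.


Remaining wall = original − CR × time
t = 13.9 − 0.41*29 = 13.9 − 11.89 = 2.01 mm

2.01 mm


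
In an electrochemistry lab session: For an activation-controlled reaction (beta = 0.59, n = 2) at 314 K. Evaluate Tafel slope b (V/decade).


Apply the Tafel slope relation: b = 2.303*R*T/(beta*n*F)
Numerator: 2.303 * 8.314 * 314 = 6012.2
Denominator: 0.59 * 2 * 96485 = 113852.3
b = 6012.2 / 113852.3 = 0.053 V/decade

0.053 V/decade


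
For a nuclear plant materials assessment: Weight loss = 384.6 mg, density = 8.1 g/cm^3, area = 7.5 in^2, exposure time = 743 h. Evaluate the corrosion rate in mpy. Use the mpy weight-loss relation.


Apply the mpy weight-loss relation: CR = 534 * W / (D * A * T)
Numerator: 534 * 384.6 = 205376.4
Denominator: 8.1 * 7.5 * 743 = 45137.25
CR = 205376.4 / 45137.25 = 4.55004 mpy

4.55004 mpy


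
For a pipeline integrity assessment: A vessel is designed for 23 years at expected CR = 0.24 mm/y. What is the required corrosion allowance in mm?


Corrosion allowance = CR × design life
CA = 0.24 * 23 = 5.52 mm

5.52 mm


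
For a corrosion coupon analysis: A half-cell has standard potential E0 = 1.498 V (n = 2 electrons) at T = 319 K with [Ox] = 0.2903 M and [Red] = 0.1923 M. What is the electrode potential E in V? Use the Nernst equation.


Apply the Nernst equation: E = E0 + (RT/nF)*ln([Ox]/[Red])
Step 1: RT/nF = 8.314*319/(2*96485) = 0.01374393 V
Step 2: [Ox]/[Red] = 0.2903/0.1923 = 1.50962
Step 3: ln(1.50962) = 0.411858
Step 4: correction = 0.01374393 * 0.411858 = 0.0057 V
E = 1.498 + 0.0057 = 1.5037 V

1.5037 V


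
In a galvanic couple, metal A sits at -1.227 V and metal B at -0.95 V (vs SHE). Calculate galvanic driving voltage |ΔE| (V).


Driving voltage is the absolute potential difference.
|ΔE| = |-1.227 − (-0.95)| = 0.277 V

0.277 V


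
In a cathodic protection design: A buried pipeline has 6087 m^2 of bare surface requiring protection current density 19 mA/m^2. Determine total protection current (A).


I = area * current density, then convert mA → A (÷1000)
I = 6087 * 19 / 1000 = 115.65 A

115.65 A


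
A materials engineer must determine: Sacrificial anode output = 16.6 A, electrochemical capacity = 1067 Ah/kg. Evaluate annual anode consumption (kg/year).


Annual consumption = current * hours per year / capacity
Rate = 16.6 * 8760 / 1067 = 136.3 kg/year

136.3 kg/year


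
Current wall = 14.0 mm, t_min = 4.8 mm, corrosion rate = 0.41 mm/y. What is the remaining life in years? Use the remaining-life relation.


Apply the remaining-life relation: RL = (t_current − t_min) / CR
RL = (14.0 − 4.8) / 0.41 = 9.2 / 0.41 = 22.4 years

22.4 years


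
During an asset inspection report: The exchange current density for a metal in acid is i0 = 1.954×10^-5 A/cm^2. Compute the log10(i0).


i0 = 1.954×10^-5 A/cm^2
log10(i0) = -4.709

-4.709


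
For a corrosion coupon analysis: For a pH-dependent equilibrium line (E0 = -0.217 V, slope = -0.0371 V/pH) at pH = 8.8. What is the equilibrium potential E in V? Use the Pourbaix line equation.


Apply the Pourbaix line equation: E = E0 + slope*pH
E = -0.217 + (-0.0371)*8.8 = -0.217 + (-0.32648) = -0.54348 V
Rounded to 4 decimal places: E = -0.5435 V

-0.5435 V


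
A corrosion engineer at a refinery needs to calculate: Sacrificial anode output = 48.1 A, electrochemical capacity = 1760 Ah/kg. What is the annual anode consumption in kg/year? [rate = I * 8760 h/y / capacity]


Annual consumption = current * hours per year / capacity
Rate = 48.1 * 8760 / 1760 = 239.4 kg/year

239.4 kg/year


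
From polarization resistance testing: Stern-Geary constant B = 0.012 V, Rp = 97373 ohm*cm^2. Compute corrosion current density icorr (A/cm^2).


Apply the Stern-Geary relation: icorr = B / Rp
icorr = 0.012 / 97373 = 1.232×10^-7 A/cm^2

1.232×10^-7 A/cm^2


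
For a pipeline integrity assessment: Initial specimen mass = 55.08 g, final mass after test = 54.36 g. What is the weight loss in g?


Weight loss = initial − final
WL = 55.08 − 54.36 = 0.72 g

0.72 g


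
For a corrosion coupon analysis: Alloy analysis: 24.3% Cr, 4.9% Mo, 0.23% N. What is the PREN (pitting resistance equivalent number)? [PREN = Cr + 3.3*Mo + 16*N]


Apply the PREN formula: PREN = Cr + 3.3*Mo + 16*N
PREN = 24.3 + 3.3*4.9 + 16*0.23
PREN = 24.3 + 16.17 + 3.68 = 44.15

44.15


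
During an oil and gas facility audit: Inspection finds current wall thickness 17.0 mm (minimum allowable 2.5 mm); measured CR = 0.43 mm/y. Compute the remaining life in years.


Apply the remaining-life relation: RL = (t_current − t_min) / CR
RL = (17.0 − 2.5) / 0.43 = 14.5 / 0.43 = 33.7 years

33.7 years


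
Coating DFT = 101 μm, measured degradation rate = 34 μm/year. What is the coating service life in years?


Service life = thickness / degradation rate
Life = 101 / 34 = 3.0 years

3.0 years


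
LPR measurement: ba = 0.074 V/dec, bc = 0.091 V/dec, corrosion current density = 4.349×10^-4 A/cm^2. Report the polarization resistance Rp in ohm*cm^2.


Apply the Stern-Geary equation: Rp = ba*bc / (2.303*icorr*(ba+bc))
ba*bc = 0.074*0.091 = 0.006734
ba+bc = 0.165; 2.303*icorr*(ba+bc) = 2.303*4.349×10^-4*0.165 = 1.6525983×10^-4
Rp = 0.006734 / 1.6525983×10^-4 = 40.75 ohm*cm^2

40.75 ohm*cm^2


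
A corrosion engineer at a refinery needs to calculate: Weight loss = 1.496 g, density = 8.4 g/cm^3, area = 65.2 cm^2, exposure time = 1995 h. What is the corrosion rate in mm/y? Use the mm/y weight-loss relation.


Apply the mm/y weight-loss relation: CR = 87600 * W / (D * A * T)
Numerator: 87600 * 1.496 = 131049.6
Denominator: 8.4 * 65.2 * 1995 = 1092621.6
CR = 131049.6 / 1092621.6 = 0.1199 mm/y

0.1199 mm/y


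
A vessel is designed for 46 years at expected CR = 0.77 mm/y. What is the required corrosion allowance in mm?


Corrosion allowance = CR × design life
CA = 0.77 * 46 = 35.42 mm

35.42 mm


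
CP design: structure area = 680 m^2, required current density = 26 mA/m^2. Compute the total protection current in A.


I = area * current density, then convert mA → A (÷1000)
I = 680 * 26 / 1000 = 17.68 A

17.68 A


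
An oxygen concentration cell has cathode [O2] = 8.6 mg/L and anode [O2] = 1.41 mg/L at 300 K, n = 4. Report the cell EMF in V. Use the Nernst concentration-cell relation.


Apply the Nernst concentration-cell relation: E = (RT/nF)*ln(C_cathode/C_anode)
RT/nF = 8.314*300/(4*96485) = 0.00646266 V
ln(8.6/1.41) = 1.80817
E = 0.00646266 * 1.80817 = 0.01169 V

0.01169 V


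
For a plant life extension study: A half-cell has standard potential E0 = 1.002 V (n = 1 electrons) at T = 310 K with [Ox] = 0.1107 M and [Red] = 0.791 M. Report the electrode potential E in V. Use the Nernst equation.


Apply the Nernst equation: E = E0 + (RT/nF)*ln([Ox]/[Red])
Step 1: RT/nF = 8.314*310/(1*96485) = 0.02671234 V
Step 2: [Ox]/[Red] = 0.1107/0.791 = 0.139949
Step 3: ln(0.139949) = -1.966477
Step 4: correction = 0.02671234 * -1.966477 = -0.053 V
E = 1.002 + -0.053 = 0.949 V

0.949 V


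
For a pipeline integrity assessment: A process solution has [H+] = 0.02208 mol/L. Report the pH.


pH = −log10[H+]
pH = −log10(0.02208) = 1.66

1.66


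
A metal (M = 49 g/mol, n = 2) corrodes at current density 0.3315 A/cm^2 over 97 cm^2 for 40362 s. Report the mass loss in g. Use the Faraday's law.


Apply Faraday's law: m = i*A*t*M / (n*F)
Total charge passed Q = i*A*t = 0.3315*97*40362 = 1297860.291 C
m = Q*M/(n*F) = 1297860.291*49/(2*96485) = 329.5598 g

329.5598 g


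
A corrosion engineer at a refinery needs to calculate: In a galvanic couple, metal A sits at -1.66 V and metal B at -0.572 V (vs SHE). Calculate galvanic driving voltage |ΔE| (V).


Driving voltage is the absolute potential difference.
|ΔE| = |-1.66 − (-0.572)| = 1.088 V

1.088 V


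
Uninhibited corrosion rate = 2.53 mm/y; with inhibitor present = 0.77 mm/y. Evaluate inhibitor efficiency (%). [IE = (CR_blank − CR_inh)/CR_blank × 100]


Apply the inhibitor-efficiency definition: IE = (CR_blank − CR_inh)/CR_blank × 100
IE = (2.53 − 0.77) / 2.53 × 100
IE = 1.76 / 2.53 × 100 = 69.6 %

69.6 %


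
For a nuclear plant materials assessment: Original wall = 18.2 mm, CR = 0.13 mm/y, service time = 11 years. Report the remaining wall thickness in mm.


Remaining wall = original − CR × time
t = 18.2 − 0.13*11 = 18.2 − 1.43 = 16.77 mm

16.77 mm


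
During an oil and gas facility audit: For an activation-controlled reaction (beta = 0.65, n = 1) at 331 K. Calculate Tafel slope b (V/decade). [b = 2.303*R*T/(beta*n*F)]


Apply the Tafel slope relation: b = 2.303*R*T/(beta*n*F)
Numerator: 2.303 * 8.314 * 331 = 6337.7
Denominator: 0.65 * 1 * 96485 = 62715.25
b = 6337.7 / 62715.25 = 0.101 V/decade

0.101 V/decade


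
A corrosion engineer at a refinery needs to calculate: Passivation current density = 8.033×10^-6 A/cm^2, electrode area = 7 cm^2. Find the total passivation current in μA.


I = i_pass * A, then convert A → μA (×10^6)
I = 8.033×10^-6 * 7 * 10^6 = 56.23 μA

56.23 μA


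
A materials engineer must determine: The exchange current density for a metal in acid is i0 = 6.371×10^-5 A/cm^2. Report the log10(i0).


i0 = 6.371×10^-5 A/cm^2
log10(i0) = -4.196

-4.196


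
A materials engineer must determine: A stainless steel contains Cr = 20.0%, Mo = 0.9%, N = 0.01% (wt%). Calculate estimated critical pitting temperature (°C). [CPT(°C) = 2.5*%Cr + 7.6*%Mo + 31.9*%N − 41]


Apply the ASTM G48 empirical CPT estimate: CPT(°C) = 2.5*%Cr + 7.6*%Mo + 31.9*%N − 41
2.5*20.0 = 50; 7.6*0.9 = 6.84; 31.9*0.01 = 0.319
CPT = 50 + 6.84 + 0.319 − 41 = 16.159 °C
Rounded to 0.1 °C: CPT ≈ 16.2 °C

16.2 °C


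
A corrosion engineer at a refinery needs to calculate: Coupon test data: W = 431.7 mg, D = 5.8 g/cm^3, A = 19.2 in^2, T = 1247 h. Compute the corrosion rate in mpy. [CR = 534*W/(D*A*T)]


Apply the mpy weight-loss relation: CR = 534 * W / (D * A * T)
Numerator: 534 * 431.7 = 230527.8
Denominator: 5.8 * 19.2 * 1247 = 138865.92
CR = 230527.8 / 138865.92 = 1.6601 mpy

1.6601 mpy


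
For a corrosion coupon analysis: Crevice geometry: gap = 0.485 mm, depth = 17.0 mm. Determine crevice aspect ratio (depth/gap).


Aspect ratio = depth / gap
Ratio = 17.0 / 0.485 = 35.1

35.1


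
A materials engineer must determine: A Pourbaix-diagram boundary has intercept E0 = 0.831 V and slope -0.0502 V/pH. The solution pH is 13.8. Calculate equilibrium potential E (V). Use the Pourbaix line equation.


Apply the Pourbaix line equation: E = E0 + slope*pH
E = 0.831 + (-0.0502)*13.8 = 0.831 + (-0.69276) = 0.13824 V
Rounded to 4 decimal places: E = 0.1382 V

0.1382 V


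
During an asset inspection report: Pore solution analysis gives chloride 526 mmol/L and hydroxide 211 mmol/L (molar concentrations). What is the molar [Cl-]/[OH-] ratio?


Threshold parameter = [Cl-] / [OH-] (molar basis; both in mmol/L, so units cancel)
Ratio = 526 / 211 = 2.49

2.49


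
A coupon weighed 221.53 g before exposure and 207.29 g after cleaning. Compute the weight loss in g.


Weight loss = initial − final
WL = 221.53 − 207.29 = 14.24 g

14.24 g


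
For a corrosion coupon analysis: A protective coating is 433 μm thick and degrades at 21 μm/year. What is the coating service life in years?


Service life = thickness / degradation rate
Life = 433 / 21 = 20.6 years

20.6 years


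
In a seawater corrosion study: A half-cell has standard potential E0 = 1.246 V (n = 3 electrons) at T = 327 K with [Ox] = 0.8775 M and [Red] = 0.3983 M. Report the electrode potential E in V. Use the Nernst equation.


Apply the Nernst equation: E = E0 + (RT/nF)*ln([Ox]/[Red])
Step 1: RT/nF = 8.314*327/(3*96485) = 0.0093924 V
Step 2: [Ox]/[Red] = 0.8775/0.3983 = 2.203113
Step 3: ln(2.203113) = 0.789871
Step 4: correction = 0.0093924 * 0.789871 = 0.007 V
E = 1.246 + 0.007 = 1.253 V

1.253 V


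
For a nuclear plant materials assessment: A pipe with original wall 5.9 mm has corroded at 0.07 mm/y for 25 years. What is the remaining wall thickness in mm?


Remaining wall = original − CR × time
t = 5.9 − 0.07*25 = 5.9 − 1.75 = 4.15 mm

4.15 mm


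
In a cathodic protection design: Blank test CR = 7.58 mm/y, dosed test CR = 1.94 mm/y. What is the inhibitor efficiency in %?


Apply the inhibitor-efficiency definition: IE = (CR_blank − CR_inh)/CR_blank × 100
IE = (7.58 − 1.94) / 7.58 × 100
IE = 5.64 / 7.58 × 100 = 74.4 %

74.4 %


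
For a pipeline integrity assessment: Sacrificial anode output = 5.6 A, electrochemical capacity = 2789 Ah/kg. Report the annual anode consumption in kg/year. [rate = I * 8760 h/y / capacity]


Annual consumption = current * hours per year / capacity
Rate = 5.6 * 8760 / 2789 = 17.6 kg/year

17.6 kg/year


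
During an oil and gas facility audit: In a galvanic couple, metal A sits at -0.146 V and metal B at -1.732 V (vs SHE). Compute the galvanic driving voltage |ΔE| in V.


Driving voltage is the absolute potential difference.
|ΔE| = |-0.146 − (-1.732)| = 1.586 V

1.586 V


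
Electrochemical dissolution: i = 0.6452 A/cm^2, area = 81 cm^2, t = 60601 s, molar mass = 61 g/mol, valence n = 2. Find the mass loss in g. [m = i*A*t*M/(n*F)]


Apply Faraday's law: m = i*A*t*M / (n*F)
Total charge passed Q = i*A*t = 0.6452*81*60601 = 3167080.9812 C
m = Q*M/(n*F) = 3167080.9812*61/(2*96485) = 1001.1501 g

1001.1501 g


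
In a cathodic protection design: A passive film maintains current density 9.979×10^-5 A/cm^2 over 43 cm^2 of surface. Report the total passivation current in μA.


I = i_pass * A, then convert A → μA (×10^6)
I = 9.979×10^-5 * 43 * 10^6 = 4290.97 μA

4290.97 μA


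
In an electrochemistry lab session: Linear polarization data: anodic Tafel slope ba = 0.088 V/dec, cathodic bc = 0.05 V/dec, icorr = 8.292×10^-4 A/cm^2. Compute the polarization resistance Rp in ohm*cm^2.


Apply the Stern-Geary equation: Rp = ba*bc / (2.303*icorr*(ba+bc))
ba*bc = 0.088*0.05 = 0.0044
ba+bc = 0.138; 2.303*icorr*(ba+bc) = 2.303*8.292×10^-4*0.138 = 2.6353137×10^-4
Rp = 0.0044 / 2.6353137×10^-4 = 16.7 ohm*cm^2

16.7 ohm*cm^2


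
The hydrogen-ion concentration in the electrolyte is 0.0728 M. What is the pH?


pH = −log10[H+]
pH = −log10(0.0728) = 1.14

1.14


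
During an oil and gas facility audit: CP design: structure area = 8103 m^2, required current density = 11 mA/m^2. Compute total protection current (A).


I = area * current density, then convert mA → A (÷1000)
I = 8103 * 11 / 1000 = 89.13 A

89.13 A


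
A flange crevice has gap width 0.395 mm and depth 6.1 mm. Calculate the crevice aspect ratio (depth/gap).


Aspect ratio = depth / gap
Ratio = 6.1 / 0.395 = 15.4

15.4


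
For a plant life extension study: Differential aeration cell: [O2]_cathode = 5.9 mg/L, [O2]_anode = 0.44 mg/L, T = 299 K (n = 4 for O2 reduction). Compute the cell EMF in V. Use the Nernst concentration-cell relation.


Apply the Nernst concentration-cell relation: E = (RT/nF)*ln(C_cathode/C_anode)
RT/nF = 8.314*299/(4*96485) = 0.00644112 V
ln(5.9/0.44) = 2.59593
E = 0.00644112 * 2.59593 = 0.01672 V

0.01672 V


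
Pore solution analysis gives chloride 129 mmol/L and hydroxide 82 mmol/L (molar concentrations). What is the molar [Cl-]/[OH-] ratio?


Threshold parameter = [Cl-] / [OH-] (molar basis; both in mmol/L, so units cancel)
Ratio = 129 / 82 = 1.57

1.57


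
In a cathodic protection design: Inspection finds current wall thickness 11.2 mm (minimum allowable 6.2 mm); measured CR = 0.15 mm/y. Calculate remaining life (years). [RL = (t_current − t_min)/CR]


Apply the remaining-life relation: RL = (t_current − t_min) / CR
RL = (11.2 − 6.2) / 0.15 = 5.0 / 0.15 = 33.3 years

33.3 years


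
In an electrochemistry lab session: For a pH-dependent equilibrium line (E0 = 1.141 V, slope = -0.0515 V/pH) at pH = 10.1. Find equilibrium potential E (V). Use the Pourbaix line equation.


Apply the Pourbaix line equation: E = E0 + slope*pH
E = 1.141 + (-0.0515)*10.1 = 1.141 + (-0.52015) = 0.62085 V
Rounded to 3 decimal places: E = 0.621 V

0.621 V


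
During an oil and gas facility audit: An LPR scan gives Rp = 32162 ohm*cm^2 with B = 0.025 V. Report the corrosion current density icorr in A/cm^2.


Apply the Stern-Geary relation: icorr = B / Rp
icorr = 0.025 / 32162 = 7.773×10^-7 A/cm^2

7.773×10^-7 A/cm^2


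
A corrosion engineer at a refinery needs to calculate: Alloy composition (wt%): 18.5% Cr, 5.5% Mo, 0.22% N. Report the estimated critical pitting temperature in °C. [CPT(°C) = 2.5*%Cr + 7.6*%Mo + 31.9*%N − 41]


Apply the ASTM G48 empirical CPT estimate: CPT(°C) = 2.5*%Cr + 7.6*%Mo + 31.9*%N − 41
2.5*18.5 = 46.25; 7.6*5.5 = 41.8; 31.9*0.22 = 7.018
CPT = 46.25 + 41.8 + 7.018 − 41 = 54.068 °C
Rounded to 0.1 °C: CPT ≈ 54.1 °C

54.1 °C


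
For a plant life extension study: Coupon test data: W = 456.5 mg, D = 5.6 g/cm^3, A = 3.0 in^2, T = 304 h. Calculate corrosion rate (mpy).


Apply the mpy weight-loss relation: CR = 534 * W / (D * A * T)
Numerator: 534 * 456.5 = 243771.0
Denominator: 5.6 * 3.0 * 304 = 5107.2
CR = 243771.0 / 5107.2 = 47.73085 mpy

47.73085 mpy


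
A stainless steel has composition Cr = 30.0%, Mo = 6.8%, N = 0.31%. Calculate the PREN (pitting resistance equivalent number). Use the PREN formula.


Apply the PREN formula: PREN = Cr + 3.3*Mo + 16*N
PREN = 30.0 + 3.3*6.8 + 16*0.31
PREN = 30.0 + 22.44 + 4.96 = 57.4

57.4


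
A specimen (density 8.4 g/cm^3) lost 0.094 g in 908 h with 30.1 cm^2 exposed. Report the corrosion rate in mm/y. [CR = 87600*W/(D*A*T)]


Apply the mm/y weight-loss relation: CR = 87600 * W / (D * A * T)
Numerator: 87600 * 0.094 = 8234.4
Denominator: 8.4 * 30.1 * 908 = 229578.72
CR = 8234.4 / 229578.72 = 0.0359 mm/y

0.0359 mm/y


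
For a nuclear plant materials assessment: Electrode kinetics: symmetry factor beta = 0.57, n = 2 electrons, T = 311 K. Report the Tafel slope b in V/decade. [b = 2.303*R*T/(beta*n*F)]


Apply the Tafel slope relation: b = 2.303*R*T/(beta*n*F)
Numerator: 2.303 * 8.314 * 311 = 5954.76
Denominator: 0.57 * 2 * 96485 = 109992.9
b = 5954.76 / 109992.9 = 0.054 V/decade

0.054 V/decade


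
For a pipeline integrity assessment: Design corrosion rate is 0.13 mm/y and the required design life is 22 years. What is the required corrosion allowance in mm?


Corrosion allowance = CR × design life
CA = 0.13 * 22 = 2.86 mm

2.86 mm


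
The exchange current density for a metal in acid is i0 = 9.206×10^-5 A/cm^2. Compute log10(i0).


i0 = 9.206×10^-5 A/cm^2
log10(i0) = -4.036

-4.036


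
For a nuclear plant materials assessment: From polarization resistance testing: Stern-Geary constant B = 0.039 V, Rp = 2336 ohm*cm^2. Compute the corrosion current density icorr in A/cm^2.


Apply the Stern-Geary relation: icorr = B / Rp
icorr = 0.039 / 2336 = 1.67×10^-5 A/cm^2

1.67×10^-5 A/cm^2


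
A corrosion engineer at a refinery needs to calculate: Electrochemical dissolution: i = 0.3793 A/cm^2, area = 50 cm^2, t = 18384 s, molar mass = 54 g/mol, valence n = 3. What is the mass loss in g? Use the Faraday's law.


Apply Faraday's law: m = i*A*t*M / (n*F)
Total charge passed Q = i*A*t = 0.3793*50*18384 = 348652.56 C
m = Q*M/(n*F) = 348652.56*54/(3*96485) = 65.044 g

65.044 g


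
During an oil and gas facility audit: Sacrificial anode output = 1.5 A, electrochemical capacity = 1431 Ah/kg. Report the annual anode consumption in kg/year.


Annual consumption = current * hours per year / capacity
Rate = 1.5 * 8760 / 1431 = 9.2 kg/year

9.2 kg/year


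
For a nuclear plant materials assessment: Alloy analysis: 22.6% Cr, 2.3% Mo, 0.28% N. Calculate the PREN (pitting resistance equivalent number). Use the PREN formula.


Apply the PREN formula: PREN = Cr + 3.3*Mo + 16*N
PREN = 22.6 + 3.3*2.3 + 16*0.28
PREN = 22.6 + 7.59 + 4.48 = 34.67

34.67


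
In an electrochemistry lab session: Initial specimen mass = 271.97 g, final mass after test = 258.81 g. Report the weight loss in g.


Weight loss = initial − final
WL = 271.97 − 258.81 = 13.16 g

13.16 g


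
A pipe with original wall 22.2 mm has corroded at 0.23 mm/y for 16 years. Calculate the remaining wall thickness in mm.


Remaining wall = original − CR × time
t = 22.2 − 0.23*16 = 22.2 − 3.68 = 18.52 mm

18.52 mm


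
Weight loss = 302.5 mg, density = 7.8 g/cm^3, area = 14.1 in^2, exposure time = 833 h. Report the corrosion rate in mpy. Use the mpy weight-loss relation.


Apply the mpy weight-loss relation: CR = 534 * W / (D * A * T)
Numerator: 534 * 302.5 = 161535.0
Denominator: 7.8 * 14.1 * 833 = 91613.34
CR = 161535.0 / 91613.34 = 1.76323 mpy

1.76323 mpy


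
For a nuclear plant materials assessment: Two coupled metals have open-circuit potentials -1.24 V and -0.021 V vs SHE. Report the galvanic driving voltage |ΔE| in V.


Driving voltage is the absolute potential difference.
|ΔE| = |-1.24 − (-0.021)| = 1.219 V

1.219 V


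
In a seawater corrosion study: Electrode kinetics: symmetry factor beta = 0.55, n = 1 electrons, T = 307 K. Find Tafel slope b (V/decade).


Apply the Tafel slope relation: b = 2.303*R*T/(beta*n*F)
Numerator: 2.303 * 8.314 * 307 = 5878.17
Denominator: 0.55 * 1 * 96485 = 53066.75
b = 5878.17 / 53066.75 = 0.1108 V/decade

0.1108 V/decade


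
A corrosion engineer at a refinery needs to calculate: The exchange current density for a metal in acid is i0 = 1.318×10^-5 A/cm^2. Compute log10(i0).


i0 = 1.318×10^-5 A/cm^2
log10(i0) = -4.88

-4.88


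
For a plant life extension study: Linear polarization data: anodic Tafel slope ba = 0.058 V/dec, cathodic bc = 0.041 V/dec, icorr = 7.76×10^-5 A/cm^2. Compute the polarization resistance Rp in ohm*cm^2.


Apply the Stern-Geary equation: Rp = ba*bc / (2.303*icorr*(ba+bc))
ba*bc = 0.058*0.041 = 0.002378
ba+bc = 0.099; 2.303*icorr*(ba+bc) = 2.303*7.76×10^-5*0.099 = 1.7692567×10^-5
Rp = 0.002378 / 1.7692567×10^-5 = 134.41 ohm*cm^2

134.41 ohm*cm^2


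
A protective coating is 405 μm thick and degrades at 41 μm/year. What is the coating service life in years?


Service life = thickness / degradation rate
Life = 405 / 41 = 9.9 years

9.9 years


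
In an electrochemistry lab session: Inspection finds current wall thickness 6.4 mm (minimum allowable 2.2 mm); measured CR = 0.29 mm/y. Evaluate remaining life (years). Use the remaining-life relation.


Apply the remaining-life relation: RL = (t_current − t_min) / CR
RL = (6.4 − 2.2) / 0.29 = 4.2 / 0.29 = 14.5 years

14.5 years


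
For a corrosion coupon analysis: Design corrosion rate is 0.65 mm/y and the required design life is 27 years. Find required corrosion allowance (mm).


Corrosion allowance = CR × design life
CA = 0.65 * 27 = 17.55 mm

17.55 mm


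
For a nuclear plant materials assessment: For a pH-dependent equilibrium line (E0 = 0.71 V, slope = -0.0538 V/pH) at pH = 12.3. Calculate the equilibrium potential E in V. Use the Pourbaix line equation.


Apply the Pourbaix line equation: E = E0 + slope*pH
E = 0.71 + (-0.0538)*12.3 = 0.71 + (-0.66174) = 0.04826 V
Rounded to 4 decimal places: E = 0.0483 V

0.0483 V


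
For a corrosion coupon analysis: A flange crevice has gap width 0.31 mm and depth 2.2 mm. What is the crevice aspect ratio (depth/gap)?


Aspect ratio = depth / gap
Ratio = 2.2 / 0.31 = 7.1

7.1


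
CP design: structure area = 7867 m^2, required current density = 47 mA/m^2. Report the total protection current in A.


I = area * current density, then convert mA → A (÷1000)
I = 7867 * 47 / 1000 = 369.75 A

369.75 A


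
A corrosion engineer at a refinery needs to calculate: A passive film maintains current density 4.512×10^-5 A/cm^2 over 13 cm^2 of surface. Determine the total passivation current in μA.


I = i_pass * A, then convert A → μA (×10^6)
I = 4.512×10^-5 * 13 * 10^6 = 586.56 μA

586.56 μA


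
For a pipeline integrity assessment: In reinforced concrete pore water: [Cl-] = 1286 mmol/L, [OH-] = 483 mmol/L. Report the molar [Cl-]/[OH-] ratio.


Threshold parameter = [Cl-] / [OH-] (molar basis; both in mmol/L, so units cancel)
Ratio = 1286 / 483 = 2.66

2.66


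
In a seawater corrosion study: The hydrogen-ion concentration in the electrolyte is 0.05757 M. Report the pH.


pH = −log10[H+]
pH = −log10(0.05757) = 1.24

1.24


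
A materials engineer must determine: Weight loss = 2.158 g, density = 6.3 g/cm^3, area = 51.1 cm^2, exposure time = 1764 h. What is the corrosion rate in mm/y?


Apply the mm/y weight-loss relation: CR = 87600 * W / (D * A * T)
Numerator: 87600 * 2.158 = 189040.8
Denominator: 6.3 * 51.1 * 1764 = 567884.52
CR = 189040.8 / 567884.52 = 0.33289 mm/y

0.33289 mm/y


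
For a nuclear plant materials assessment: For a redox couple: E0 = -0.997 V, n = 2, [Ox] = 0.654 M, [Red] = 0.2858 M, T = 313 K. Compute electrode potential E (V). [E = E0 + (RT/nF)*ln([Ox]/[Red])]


Apply the Nernst equation: E = E0 + (RT/nF)*ln([Ox]/[Red])
Step 1: RT/nF = 8.314*313/(2*96485) = 0.01348542 V
Step 2: [Ox]/[Red] = 0.654/0.2858 = 2.288314
Step 3: ln(2.288314) = 0.827815
Step 4: correction = 0.01348542 * 0.827815 = 0.011 V
E = -0.997 + 0.011 = -0.986 V

-0.986 V


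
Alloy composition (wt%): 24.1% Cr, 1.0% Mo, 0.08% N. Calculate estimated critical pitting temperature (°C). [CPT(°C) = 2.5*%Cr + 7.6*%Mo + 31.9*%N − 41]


Apply the ASTM G48 empirical CPT estimate: CPT(°C) = 2.5*%Cr + 7.6*%Mo + 31.9*%N − 41
2.5*24.1 = 60.25; 7.6*1.0 = 7.6; 31.9*0.08 = 2.552
CPT = 60.25 + 7.6 + 2.552 − 41 = 29.402 °C
Rounded to 0.1 °C: CPT ≈ 29.4 °C

29.4 °C


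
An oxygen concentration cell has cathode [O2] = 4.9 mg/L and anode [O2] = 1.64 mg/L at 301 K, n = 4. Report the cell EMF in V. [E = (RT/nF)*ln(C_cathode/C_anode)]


Apply the Nernst concentration-cell relation: E = (RT/nF)*ln(C_cathode/C_anode)
RT/nF = 8.314*301/(4*96485) = 0.0064842 V
ln(4.9/1.64) = 1.09454
E = 0.0064842 * 1.09454 = 0.0071 V

0.0071 V


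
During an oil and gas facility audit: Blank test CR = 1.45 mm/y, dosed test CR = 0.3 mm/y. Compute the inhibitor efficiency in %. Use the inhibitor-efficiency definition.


Apply the inhibitor-efficiency definition: IE = (CR_blank − CR_inh)/CR_blank × 100
IE = (1.45 − 0.3) / 1.45 × 100
IE = 1.15 / 1.45 × 100 = 79.3 %

79.3 %


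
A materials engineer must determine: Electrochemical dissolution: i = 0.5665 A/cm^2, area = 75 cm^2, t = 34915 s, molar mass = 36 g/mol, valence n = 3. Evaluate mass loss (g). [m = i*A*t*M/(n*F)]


Apply Faraday's law: m = i*A*t*M / (n*F)
Total charge passed Q = i*A*t = 0.5665*75*34915 = 1483451.0625 C
m = Q*M/(n*F) = 1483451.0625*36/(3*96485) = 184.4993 g

184.4993 g


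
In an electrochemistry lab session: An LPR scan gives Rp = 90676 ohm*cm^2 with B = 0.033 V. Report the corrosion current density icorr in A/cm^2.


Apply the Stern-Geary relation: icorr = B / Rp
icorr = 0.033 / 90676 = 3.639×10^-7 A/cm^2

3.639×10^-7 A/cm^2


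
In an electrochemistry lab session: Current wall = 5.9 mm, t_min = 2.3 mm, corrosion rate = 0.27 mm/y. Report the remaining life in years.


Apply the remaining-life relation: RL = (t_current − t_min) / CR
RL = (5.9 − 2.3) / 0.27 = 3.6 / 0.27 = 13.3 years

13.3 years


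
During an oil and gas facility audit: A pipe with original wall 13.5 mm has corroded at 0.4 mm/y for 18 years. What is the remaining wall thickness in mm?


Remaining wall = original − CR × time
t = 13.5 − 0.4*18 = 13.5 − 7.2 = 6.3 mm

6.3 mm


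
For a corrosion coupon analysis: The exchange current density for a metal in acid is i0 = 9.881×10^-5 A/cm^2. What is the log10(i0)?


i0 = 9.881×10^-5 A/cm^2
log10(i0) = -4.005

-4.005


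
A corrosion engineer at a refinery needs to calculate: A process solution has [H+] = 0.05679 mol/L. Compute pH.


pH = −log10[H+]
pH = −log10(0.05679) = 1.25

1.25


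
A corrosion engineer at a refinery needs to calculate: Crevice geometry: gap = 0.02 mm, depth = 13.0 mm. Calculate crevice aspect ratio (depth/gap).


Aspect ratio = depth / gap
Ratio = 13.0 / 0.02 = 650.0

650.0


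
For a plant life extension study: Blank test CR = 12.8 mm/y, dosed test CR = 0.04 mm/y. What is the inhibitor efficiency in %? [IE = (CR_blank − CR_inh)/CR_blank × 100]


Apply the inhibitor-efficiency definition: IE = (CR_blank − CR_inh)/CR_blank × 100
IE = (12.8 − 0.04) / 12.8 × 100
IE = 12.76 / 12.8 × 100 = 99.7 %

99.7 %


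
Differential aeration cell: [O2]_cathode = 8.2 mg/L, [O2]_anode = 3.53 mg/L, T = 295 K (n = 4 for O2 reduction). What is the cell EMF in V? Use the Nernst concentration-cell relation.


Apply the Nernst concentration-cell relation: E = (RT/nF)*ln(C_cathode/C_anode)
RT/nF = 8.314*295/(4*96485) = 0.00635495 V
ln(8.2/3.53) = 0.84284
E = 0.00635495 * 0.84284 = 0.00536 V

0.00536 V


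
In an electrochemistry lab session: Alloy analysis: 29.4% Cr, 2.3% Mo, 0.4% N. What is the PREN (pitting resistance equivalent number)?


Apply the PREN formula: PREN = Cr + 3.3*Mo + 16*N
PREN = 29.4 + 3.3*2.3 + 16*0.4
PREN = 29.4 + 7.59 + 6.4 = 43.39

43.39


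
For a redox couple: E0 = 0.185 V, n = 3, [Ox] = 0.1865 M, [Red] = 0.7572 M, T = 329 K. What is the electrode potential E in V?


Apply the Nernst equation: E = E0 + (RT/nF)*ln([Ox]/[Red])
Step 1: RT/nF = 8.314*329/(3*96485) = 0.00944985 V
Step 2: [Ox]/[Red] = 0.1865/0.7572 = 0.246302
Step 3: ln(0.246302) = -1.401197
Step 4: correction = 0.00944985 * -1.401197 = -0.0132 V
E = 0.185 + -0.0132 = 0.1718 V

0.1718 V


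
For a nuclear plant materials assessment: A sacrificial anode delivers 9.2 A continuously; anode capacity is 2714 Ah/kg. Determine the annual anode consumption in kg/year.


Annual consumption = current * hours per year / capacity
Rate = 9.2 * 8760 / 2714 = 29.7 kg/year

29.7 kg/year


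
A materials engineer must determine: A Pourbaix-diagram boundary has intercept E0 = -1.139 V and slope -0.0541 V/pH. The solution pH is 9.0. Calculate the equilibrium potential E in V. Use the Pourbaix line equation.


Apply the Pourbaix line equation: E = E0 + slope*pH
E = -1.139 + (-0.0541)*9.0 = -1.139 + (-0.4869) = -1.6259 V
Rounded to 4 decimal places: E = -1.6259 V

-1.6259 V


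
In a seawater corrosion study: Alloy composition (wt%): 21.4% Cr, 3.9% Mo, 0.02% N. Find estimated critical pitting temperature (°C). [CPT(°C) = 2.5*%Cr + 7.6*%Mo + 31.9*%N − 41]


Apply the ASTM G48 empirical CPT estimate: CPT(°C) = 2.5*%Cr + 7.6*%Mo + 31.9*%N − 41
2.5*21.4 = 53.5; 7.6*3.9 = 29.64; 31.9*0.02 = 0.638
CPT = 53.5 + 29.64 + 0.638 − 41 = 42.778 °C
Rounded to 0.1 °C: CPT ≈ 42.8 °C

42.8 °C


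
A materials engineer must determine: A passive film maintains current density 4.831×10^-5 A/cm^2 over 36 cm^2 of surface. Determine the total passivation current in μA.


I = i_pass * A, then convert A → μA (×10^6)
I = 4.831×10^-5 * 36 * 10^6 = 1739.16 μA

1739.16 μA


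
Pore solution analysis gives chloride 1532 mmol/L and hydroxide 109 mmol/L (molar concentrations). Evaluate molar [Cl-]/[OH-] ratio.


Threshold parameter = [Cl-] / [OH-] (molar basis; both in mmol/L, so units cancel)
Ratio = 1532 / 109 = 14.06

14.06


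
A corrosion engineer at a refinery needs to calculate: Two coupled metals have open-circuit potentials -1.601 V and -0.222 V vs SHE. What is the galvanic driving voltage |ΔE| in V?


Driving voltage is the absolute potential difference.
|ΔE| = |-1.601 − (-0.222)| = 1.379 V

1.379 V


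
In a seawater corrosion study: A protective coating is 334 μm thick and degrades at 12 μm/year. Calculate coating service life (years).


Service life = thickness / degradation rate
Life = 334 / 12 = 27.8 years

27.8 years


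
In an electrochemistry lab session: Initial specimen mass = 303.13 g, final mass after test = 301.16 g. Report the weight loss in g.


Weight loss = initial − final
WL = 303.13 − 301.16 = 1.97 g

1.97 g


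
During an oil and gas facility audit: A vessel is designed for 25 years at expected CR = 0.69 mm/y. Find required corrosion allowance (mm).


Corrosion allowance = CR × design life
CA = 0.69 * 25 = 17.25 mm

17.25 mm


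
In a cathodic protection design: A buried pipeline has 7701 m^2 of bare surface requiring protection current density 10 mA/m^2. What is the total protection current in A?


I = area * current density, then convert mA → A (÷1000)
I = 7701 * 10 / 1000 = 77.01 A

77.01 A


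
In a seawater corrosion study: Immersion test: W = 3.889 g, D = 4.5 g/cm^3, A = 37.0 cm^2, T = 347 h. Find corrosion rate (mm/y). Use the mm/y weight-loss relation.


Apply the mm/y weight-loss relation: CR = 87600 * W / (D * A * T)
Numerator: 87600 * 3.889 = 340676.4
Denominator: 4.5 * 37.0 * 347 = 57775.5
CR = 340676.4 / 57775.5 = 5.89655 mm/y

5.89655 mm/y


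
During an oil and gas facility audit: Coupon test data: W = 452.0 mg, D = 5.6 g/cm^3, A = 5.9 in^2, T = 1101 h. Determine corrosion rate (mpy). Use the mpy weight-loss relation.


Apply the mpy weight-loss relation: CR = 534 * W / (D * A * T)
Numerator: 534 * 452.0 = 241368.0
Denominator: 5.6 * 5.9 * 1101 = 36377.04
CR = 241368.0 / 36377.04 = 6.63517 mpy

6.63517 mpy


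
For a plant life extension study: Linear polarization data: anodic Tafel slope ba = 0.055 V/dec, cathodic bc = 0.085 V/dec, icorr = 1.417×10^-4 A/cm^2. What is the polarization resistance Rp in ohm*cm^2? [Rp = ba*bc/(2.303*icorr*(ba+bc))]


Apply the Stern-Geary equation: Rp = ba*bc / (2.303*icorr*(ba+bc))
ba*bc = 0.055*0.085 = 0.004675
ba+bc = 0.14; 2.303*icorr*(ba+bc) = 2.303*1.417×10^-4*0.14 = 4.5686914×10^-5
Rp = 0.004675 / 4.5686914×10^-5 = 102.33 ohm*cm^2

102.33 ohm*cm^2


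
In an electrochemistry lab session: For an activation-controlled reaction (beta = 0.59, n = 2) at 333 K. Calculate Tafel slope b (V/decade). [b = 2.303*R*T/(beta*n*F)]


Apply the Tafel slope relation: b = 2.303*R*T/(beta*n*F)
Numerator: 2.303 * 8.314 * 333 = 6376.0
Denominator: 0.59 * 2 * 96485 = 113852.3
b = 6376.0 / 113852.3 = 0.056 V/decade

0.056 V/decade
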